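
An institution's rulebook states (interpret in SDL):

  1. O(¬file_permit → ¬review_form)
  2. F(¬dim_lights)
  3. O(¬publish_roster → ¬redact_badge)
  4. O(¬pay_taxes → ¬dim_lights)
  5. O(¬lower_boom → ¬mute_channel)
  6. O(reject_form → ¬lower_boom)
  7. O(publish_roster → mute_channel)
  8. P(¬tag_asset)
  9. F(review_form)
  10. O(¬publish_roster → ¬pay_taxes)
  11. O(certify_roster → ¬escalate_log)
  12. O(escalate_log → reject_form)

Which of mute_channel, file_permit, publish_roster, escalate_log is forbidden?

Premise 2 is F(¬dim_lights), i.e. O(dim_lights).
Premise 4 is O(¬pay_taxes → ¬dim_lights); contrapositively O(dim_lights → pay_taxes). Since O(dim_lights) holds, K gives O(pay_taxes).
The contrapositive of premise 10 (O(¬publish_roster → ¬pay_taxes)) is O(pay_taxes → publish_roster), and O(pay_taxes) is already established, so O(publish_roster).
Premise 7 is O(publish_roster → mute_channel); since O(publish_roster), deontic closure gives O(mute_channel).
Premise 5, O(¬lower_boom → ¬mute_channel), contraposes to O(mute_channel → lower_boom); with O(mute_channel) we get O(lower_boom).
Premise 6, O(reject_form → ¬lower_boom), contraposes to O(lower_boom → ¬reject_form); with O(lower_boom) we get O(¬reject_form).
Premise 12, O(escalate_log → reject_form), contraposes to O(¬reject_form → ¬escalate_log); with O(¬reject_form) we get O(¬escalate_log).
So O(¬escalate_log) holds, i.e. escalate_log is forbidden. None of the other listed options is forbidden under the premises.

escalate_log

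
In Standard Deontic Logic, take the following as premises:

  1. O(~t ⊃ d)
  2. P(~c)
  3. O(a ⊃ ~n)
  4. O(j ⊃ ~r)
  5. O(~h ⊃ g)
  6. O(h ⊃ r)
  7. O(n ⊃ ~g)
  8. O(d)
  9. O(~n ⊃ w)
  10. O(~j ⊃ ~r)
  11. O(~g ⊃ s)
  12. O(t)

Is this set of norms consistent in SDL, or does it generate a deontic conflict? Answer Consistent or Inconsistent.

Consistent

Premise 1 is O(~t ⊃ d); even if O(d) held, inferring O(~t) would be affirming the consequent — invalid.
So O(~t) is not derivable, and the apparent clash with O(t) does not arise.
A world satisfying every obligation exists (e.g. a=false, c=false, d=true, g=true, h=false, j=false, n=false, r=false, s=false, t=true, w=true); no atom is both obligatory and forbidden, so the set is consistent.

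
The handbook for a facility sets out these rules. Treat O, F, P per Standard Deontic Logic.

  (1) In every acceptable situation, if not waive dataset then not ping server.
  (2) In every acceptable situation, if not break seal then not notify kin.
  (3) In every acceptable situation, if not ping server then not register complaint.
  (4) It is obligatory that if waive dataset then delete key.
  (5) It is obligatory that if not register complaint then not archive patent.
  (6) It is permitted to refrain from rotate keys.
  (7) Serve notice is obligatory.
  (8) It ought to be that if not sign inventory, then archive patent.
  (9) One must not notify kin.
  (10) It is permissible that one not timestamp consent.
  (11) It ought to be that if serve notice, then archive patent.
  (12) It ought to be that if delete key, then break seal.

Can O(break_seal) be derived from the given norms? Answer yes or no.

From premise 7 we have O(serve_notice).
Applying K to premise 11 (O(serve_notice → archive_patent)) and O(serve_notice) yields O(archive_patent).
Premise 5 is O(¬register_complaint → ¬archive_patent); contrapositively O(archive_patent → register_complaint). Since O(archive_patent) holds, K gives O(register_complaint).
The contrapositive of premise 3 (O(¬ping_server → ¬register_complaint)) is O(register_complaint → ping_server), and O(register_complaint) is already established, so O(ping_server).
Premise 1, O(¬waive_dataset → ¬ping_server), contraposes to O(ping_server → waive_dataset); with O(ping_server) we get O(waive_dataset).
Premise 4 is O(waive_dataset → delete_key); since O(waive_dataset), deontic closure gives O(delete_key).
Applying K to premise 12 (O(delete_key → break_seal)) and O(delete_key) yields O(break_seal).
Premises 2, 6, 8, 9, 10 do not contribute to this derivation.
So O(break_seal) follows.

Yes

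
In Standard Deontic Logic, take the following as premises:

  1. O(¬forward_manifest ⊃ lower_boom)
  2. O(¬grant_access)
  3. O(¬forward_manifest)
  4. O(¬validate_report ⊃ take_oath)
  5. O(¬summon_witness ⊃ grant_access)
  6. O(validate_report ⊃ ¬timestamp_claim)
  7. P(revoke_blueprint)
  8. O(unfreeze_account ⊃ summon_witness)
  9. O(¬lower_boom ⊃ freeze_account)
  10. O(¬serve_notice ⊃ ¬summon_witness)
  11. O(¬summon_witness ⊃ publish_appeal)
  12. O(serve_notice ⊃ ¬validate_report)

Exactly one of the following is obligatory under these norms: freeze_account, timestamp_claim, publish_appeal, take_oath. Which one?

take_oath

Premise 2 gives O(¬grant_access).
Premise 5, O(¬summon_witness ⊃ grant_access), contraposes to O(¬grant_access ⊃ summon_witness); with O(¬grant_access) we get O(summon_witness).
The contrapositive of premise 10 (O(¬serve_notice ⊃ ¬summon_witness)) is O(summon_witness ⊃ serve_notice), and O(summon_witness) is already established, so O(serve_notice).
Applying K to premise 12 (O(serve_notice ⊃ ¬validate_report)) and O(serve_notice) yields O(¬validate_report).
Premise 4 is O(¬validate_report ⊃ take_oath); since O(¬validate_report), deontic closure gives O(take_oath).
So O(take_oath) holds — take_oath is obligatory. None of the other listed options is made obligatory by any chain of premises.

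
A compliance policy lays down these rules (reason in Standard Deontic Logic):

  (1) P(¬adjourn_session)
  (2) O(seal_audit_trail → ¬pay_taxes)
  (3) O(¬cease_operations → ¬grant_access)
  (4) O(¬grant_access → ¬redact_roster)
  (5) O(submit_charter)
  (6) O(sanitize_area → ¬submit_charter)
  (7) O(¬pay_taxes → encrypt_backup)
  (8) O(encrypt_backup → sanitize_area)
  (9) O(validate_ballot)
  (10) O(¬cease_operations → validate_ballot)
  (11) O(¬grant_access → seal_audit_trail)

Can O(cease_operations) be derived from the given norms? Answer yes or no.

Premise 5 gives O(submit_charter).
Premise 6, O(sanitize_area → ¬submit_charter), contraposes to O(submit_charter → ¬sanitize_area); with O(submit_charter) we get O(¬sanitize_area).
The contrapositive of premise 8 (O(encrypt_backup → sanitize_area)) is O(¬sanitize_area → ¬encrypt_backup), and O(¬sanitize_area) is already established, so O(¬encrypt_backup).
Premise 7, O(¬pay_taxes → encrypt_backup), contraposes to O(¬encrypt_backup → pay_taxes); with O(¬encrypt_backup) we get O(pay_taxes).
Premise 2, O(seal_audit_trail → ¬pay_taxes), contraposes to O(pay_taxes → ¬seal_audit_trail); with O(pay_taxes) we get O(¬seal_audit_trail).
Premise 11, O(¬grant_access → seal_audit_trail), contraposes to O(¬seal_audit_trail → grant_access); with O(¬seal_audit_trail) we get O(grant_access).
Premise 3 is O(¬cease_operations → ¬grant_access); contrapositively O(grant_access → cease_operations). Since O(grant_access) holds, K gives O(cease_operations).
Premises 1, 4, 9, 10 do not contribute to this derivation.
So O(cease_operations) follows.

Yes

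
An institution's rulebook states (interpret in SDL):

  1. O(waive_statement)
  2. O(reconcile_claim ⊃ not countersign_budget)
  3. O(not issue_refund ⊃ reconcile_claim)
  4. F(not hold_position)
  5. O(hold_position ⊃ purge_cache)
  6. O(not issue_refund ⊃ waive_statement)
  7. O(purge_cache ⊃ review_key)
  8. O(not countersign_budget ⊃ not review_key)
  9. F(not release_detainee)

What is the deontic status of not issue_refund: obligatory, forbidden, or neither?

F(not hold_position) at premise 4 means O(hold_position).
Premise 5 is O(hold_position ⊃ purge_cache); since O(hold_position), deontic closure gives O(purge_cache).
Premise 7 is O(purge_cache ⊃ review_key); since O(purge_cache), deontic closure gives O(review_key).
Premise 8, O(not countersign_budget ⊃ not review_key), contraposes to O(review_key ⊃ countersign_budget); with O(review_key) we get O(countersign_budget).
The contrapositive of premise 2 (O(reconcile_claim ⊃ not countersign_budget)) is O(countersign_budget ⊃ not reconcile_claim), and O(countersign_budget) is already established, so O(not reconcile_claim).
The contrapositive of premise 3 (O(not issue_refund ⊃ reconcile_claim)) is O(not reconcile_claim ⊃ issue_refund), and O(not reconcile_claim) is already established, so O(issue_refund).
Premises 1, 6, 9 do not contribute to this derivation.
Thus O(issue_refund), which is F(not issue_refund): not issue_refund is forbidden.

Forbidden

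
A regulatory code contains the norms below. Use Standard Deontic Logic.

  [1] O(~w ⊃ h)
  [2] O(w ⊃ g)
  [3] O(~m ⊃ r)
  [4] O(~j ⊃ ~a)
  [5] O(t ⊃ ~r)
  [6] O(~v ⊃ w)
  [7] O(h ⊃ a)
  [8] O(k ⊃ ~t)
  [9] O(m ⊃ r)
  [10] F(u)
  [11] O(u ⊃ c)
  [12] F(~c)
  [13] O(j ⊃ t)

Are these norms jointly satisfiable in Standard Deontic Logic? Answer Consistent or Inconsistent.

Premise 11 is O(u ⊃ c); even if O(c) held, inferring O(u) would be affirming the consequent — invalid.
So O(u) is not derivable, and the apparent clash with O(~u) does not arise.
A world satisfying every obligation exists (e.g. a=false, c=true, g=true, h=false, j=false, k=false, m=false, r=true, t=false, u=false, v=false, w=true); no atom is both obligatory and forbidden, so the set is consistent.

Consistent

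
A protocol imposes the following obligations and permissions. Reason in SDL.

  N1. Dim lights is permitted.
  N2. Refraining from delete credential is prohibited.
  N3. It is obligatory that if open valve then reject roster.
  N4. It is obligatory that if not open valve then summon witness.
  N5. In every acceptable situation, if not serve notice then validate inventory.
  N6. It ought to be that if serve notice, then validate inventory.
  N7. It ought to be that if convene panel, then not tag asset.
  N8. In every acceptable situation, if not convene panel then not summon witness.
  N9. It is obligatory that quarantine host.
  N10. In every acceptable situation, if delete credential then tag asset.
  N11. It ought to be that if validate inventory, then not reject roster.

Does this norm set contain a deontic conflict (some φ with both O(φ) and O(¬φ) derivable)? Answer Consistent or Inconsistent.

Premises 6 and 5 are O(serve_notice → validate_inventory) and O(¬serve_notice → validate_inventory); every ideal world satisfies serve_notice or ¬serve_notice, so in either case validate_inventory holds — hence O(validate_inventory).
Premise 11 is O(validate_inventory → ¬reject_roster); since O(validate_inventory), deontic closure gives O(¬reject_roster).
Premise 3, O(open_valve → reject_roster), contraposes to O(¬reject_roster → ¬open_valve); with O(¬reject_roster) we get O(¬open_valve).
Premise 4 is O(¬open_valve → summon_witness); since O(¬open_valve), deontic closure gives O(summon_witness).
Premise 8, O(¬convene_panel → ¬summon_witness), contraposes to O(summon_witness → convene_panel); with O(summon_witness) we get O(convene_panel).
With premise 7, O(convene_panel → ¬tag_asset), the K-axiom yields O(¬tag_asset).
The contrapositive of premise 10 (O(delete_credential → tag_asset)) is O(¬tag_asset → ¬delete_credential), and O(¬tag_asset) is already established, so O(¬delete_credential).
Yet premise 2 is F(¬delete_credential), i.e. O(delete_credential).
We now have both O(¬delete_credential) and O(delete_credential) — delete_credential is simultaneously obligatory and forbidden, violating the D-axiom.

Inconsistent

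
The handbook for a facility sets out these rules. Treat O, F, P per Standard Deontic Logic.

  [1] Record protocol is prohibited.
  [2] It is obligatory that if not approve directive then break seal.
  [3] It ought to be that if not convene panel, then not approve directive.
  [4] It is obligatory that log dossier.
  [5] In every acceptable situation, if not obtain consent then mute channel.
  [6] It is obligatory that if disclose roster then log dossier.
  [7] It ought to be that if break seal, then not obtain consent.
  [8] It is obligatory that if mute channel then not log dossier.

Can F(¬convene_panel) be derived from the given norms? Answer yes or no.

Yes

Premise 4 gives O(log_dossier).
Premise 8 is O(mute_channel → ¬log_dossier); contrapositively O(log_dossier → ¬mute_channel). Since O(log_dossier) holds, K gives O(¬mute_channel).
Premise 5, O(¬obtain_consent → mute_channel), contraposes to O(¬mute_channel → obtain_consent); with O(¬mute_channel) we get O(obtain_consent).
Premise 7 is O(break_seal → ¬obtain_consent); contrapositively O(obtain_consent → ¬break_seal). Since O(obtain_consent) holds, K gives O(¬break_seal).
Premise 2 is O(¬approve_directive → break_seal); contrapositively O(¬break_seal → approve_directive). Since O(¬break_seal) holds, K gives O(approve_directive).
Premise 3 is O(¬convene_panel → ¬approve_directive); contrapositively O(approve_directive → convene_panel). Since O(approve_directive) holds, K gives O(convene_panel).
Premises 1, 6 do not contribute to this derivation.
So O(convene_panel) holds, i.e. F(¬convene_panel). The claim follows.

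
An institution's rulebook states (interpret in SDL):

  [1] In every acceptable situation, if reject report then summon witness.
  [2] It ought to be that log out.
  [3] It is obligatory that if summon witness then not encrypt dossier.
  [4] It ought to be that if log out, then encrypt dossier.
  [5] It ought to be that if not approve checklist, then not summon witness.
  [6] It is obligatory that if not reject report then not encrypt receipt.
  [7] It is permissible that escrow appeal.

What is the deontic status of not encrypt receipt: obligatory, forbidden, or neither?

Premise 2 gives O(log_out).
Premise 4 is O(log_out → encrypt_dossier); since O(log_out), deontic closure gives O(encrypt_dossier).
Premise 3, O(summon_witness → ¬encrypt_dossier), contraposes to O(encrypt_dossier → ¬summon_witness); with O(encrypt_dossier) we get O(¬summon_witness).
Premise 1 is O(reject_report → summon_witness); contrapositively O(¬summon_witness → ¬reject_report). Since O(¬summon_witness) holds, K gives O(¬reject_report).
Applying K to premise 6 (O(¬reject_report → ¬encrypt_receipt)) and O(¬reject_report) yields O(¬encrypt_receipt).
Premises 5, 7 do not contribute to this derivation.
Hence ¬encrypt_receipt is obligatory.

Obligatory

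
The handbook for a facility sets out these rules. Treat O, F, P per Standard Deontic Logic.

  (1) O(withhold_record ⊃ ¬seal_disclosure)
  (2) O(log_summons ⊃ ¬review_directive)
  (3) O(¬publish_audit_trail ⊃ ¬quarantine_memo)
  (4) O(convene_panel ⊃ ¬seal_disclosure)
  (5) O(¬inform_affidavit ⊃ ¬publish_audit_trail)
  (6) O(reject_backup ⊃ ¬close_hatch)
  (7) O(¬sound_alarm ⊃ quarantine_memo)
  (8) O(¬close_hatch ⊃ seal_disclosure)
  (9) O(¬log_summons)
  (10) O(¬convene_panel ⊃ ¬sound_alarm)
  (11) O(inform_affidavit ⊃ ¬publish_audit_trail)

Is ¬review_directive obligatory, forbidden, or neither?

Neither

Premise 2 is O(log_summons ⊃ ¬review_directive), but O(log_summons) is not derivable from the premises, so it does not yield O(¬review_directive).
No premise or chain of K-axiom applications forces O(¬review_directive), and none forces O(review_directive). So ¬review_directive is neither obligatory nor forbidden under these norms.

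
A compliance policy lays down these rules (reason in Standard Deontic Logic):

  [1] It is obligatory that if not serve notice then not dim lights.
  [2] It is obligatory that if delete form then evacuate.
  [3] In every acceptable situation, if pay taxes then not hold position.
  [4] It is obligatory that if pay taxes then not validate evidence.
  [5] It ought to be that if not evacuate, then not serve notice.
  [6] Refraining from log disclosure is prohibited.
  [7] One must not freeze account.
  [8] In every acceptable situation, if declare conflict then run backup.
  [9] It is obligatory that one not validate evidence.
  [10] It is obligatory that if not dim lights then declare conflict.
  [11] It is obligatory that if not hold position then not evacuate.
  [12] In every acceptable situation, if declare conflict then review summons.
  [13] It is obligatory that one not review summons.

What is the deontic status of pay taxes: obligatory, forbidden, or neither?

Premise 13 gives O(¬review_summons).
Premise 12 is O(declare_conflict → review_summons); contrapositively O(¬review_summons → ¬declare_conflict). Since O(¬review_summons) holds, K gives O(¬declare_conflict).
Premise 10 is O(¬dim_lights → declare_conflict); contrapositively O(¬declare_conflict → dim_lights). Since O(¬declare_conflict) holds, K gives O(dim_lights).
The contrapositive of premise 1 (O(¬serve_notice → ¬dim_lights)) is O(dim_lights → serve_notice), and O(dim_lights) is already established, so O(serve_notice).
Premise 5, O(¬evacuate → ¬serve_notice), contraposes to O(serve_notice → evacuate); with O(serve_notice) we get O(evacuate).
Premise 11 is O(¬hold_position → ¬evacuate); contrapositively O(evacuate → hold_position). Since O(evacuate) holds, K gives O(hold_position).
Premise 3, O(pay_taxes → ¬hold_position), contraposes to O(hold_position → ¬pay_taxes); with O(hold_position) we get O(¬pay_taxes).
Premises 2, 4, 6, 7, 8, 9 do not contribute to this derivation.
Thus O(¬pay_taxes), which is F(pay_taxes): pay_taxes is forbidden.

Forbidden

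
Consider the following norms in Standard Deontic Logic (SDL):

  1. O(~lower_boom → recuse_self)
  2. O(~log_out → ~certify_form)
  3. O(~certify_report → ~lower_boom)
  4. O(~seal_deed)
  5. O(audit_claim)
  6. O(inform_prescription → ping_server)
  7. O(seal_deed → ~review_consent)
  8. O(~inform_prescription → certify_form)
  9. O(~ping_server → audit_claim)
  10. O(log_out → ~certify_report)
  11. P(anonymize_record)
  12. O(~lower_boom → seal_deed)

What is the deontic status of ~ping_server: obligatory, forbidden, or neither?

Premise 4 states O(~seal_deed) outright.
Premise 12, O(~lower_boom → seal_deed), contraposes to O(~seal_deed → lower_boom); with O(~seal_deed) we get O(lower_boom).
Premise 3 is O(~certify_report → ~lower_boom); contrapositively O(lower_boom → certify_report). Since O(lower_boom) holds, K gives O(certify_report).
Premise 10 is O(log_out → ~certify_report); contrapositively O(certify_report → ~log_out). Since O(certify_report) holds, K gives O(~log_out).
Premise 2 is O(~log_out → ~certify_form); since O(~log_out), deontic closure gives O(~certify_form).
Premise 8, O(~inform_prescription → certify_form), contraposes to O(~certify_form → inform_prescription); with O(~certify_form) we get O(inform_prescription).
Premise 6 is O(inform_prescription → ping_server); since O(inform_prescription), deontic closure gives O(ping_server).
Premises 1, 5, 7, 9, 11 do not contribute to this derivation.
Thus O(ping_server), which is F(~ping_server): ~ping_server is forbidden.

Forbidden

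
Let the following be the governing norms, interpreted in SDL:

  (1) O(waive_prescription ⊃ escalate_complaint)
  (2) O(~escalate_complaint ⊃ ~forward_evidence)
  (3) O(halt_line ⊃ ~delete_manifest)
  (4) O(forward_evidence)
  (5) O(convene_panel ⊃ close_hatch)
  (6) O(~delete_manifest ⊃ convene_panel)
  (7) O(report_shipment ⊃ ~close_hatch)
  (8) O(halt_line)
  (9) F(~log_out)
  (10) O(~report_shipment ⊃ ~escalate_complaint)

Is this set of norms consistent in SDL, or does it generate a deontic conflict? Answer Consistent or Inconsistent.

Inconsistent

Premise 4 gives O(forward_evidence).
Premise 2 is O(~escalate_complaint ⊃ ~forward_evidence); contrapositively O(forward_evidence ⊃ escalate_complaint). Since O(forward_evidence) holds, K gives O(escalate_complaint).
Premise 10 is O(~report_shipment ⊃ ~escalate_complaint); contrapositively O(escalate_complaint ⊃ report_shipment). Since O(escalate_complaint) holds, K gives O(report_shipment).
Premise 7 is O(report_shipment ⊃ ~close_hatch); since O(report_shipment), deontic closure gives O(~close_hatch).
Premise 5, O(convene_panel ⊃ close_hatch), contraposes to O(~close_hatch ⊃ ~convene_panel); with O(~close_hatch) we get O(~convene_panel).
Premise 6 is O(~delete_manifest ⊃ convene_panel); contrapositively O(~convene_panel ⊃ delete_manifest). Since O(~convene_panel) holds, K gives O(delete_manifest).
Premise 3, O(halt_line ⊃ ~delete_manifest), contraposes to O(delete_manifest ⊃ ~halt_line); with O(delete_manifest) we get O(~halt_line).
However, premise 8 gives O(halt_line).
We now have both O(~halt_line) and O(halt_line) — halt_line is simultaneously obligatory and forbidden, violating the D-axiom.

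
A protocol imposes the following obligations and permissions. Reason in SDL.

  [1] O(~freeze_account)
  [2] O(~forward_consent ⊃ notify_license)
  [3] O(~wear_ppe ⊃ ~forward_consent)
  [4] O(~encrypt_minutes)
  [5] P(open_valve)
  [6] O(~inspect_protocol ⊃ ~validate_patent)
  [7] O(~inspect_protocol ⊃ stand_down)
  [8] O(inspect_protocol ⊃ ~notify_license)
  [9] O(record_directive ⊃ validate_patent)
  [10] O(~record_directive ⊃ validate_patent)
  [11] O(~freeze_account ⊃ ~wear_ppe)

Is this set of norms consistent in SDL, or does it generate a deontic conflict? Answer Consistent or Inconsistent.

By case analysis on ~record_directive: premise 10 gives O(~record_directive ⊃ validate_patent) and premise 9 gives O(record_directive ⊃ validate_patent), so O(validate_patent) either way.
The contrapositive of premise 6 (O(~inspect_protocol ⊃ ~validate_patent)) is O(validate_patent ⊃ inspect_protocol), and O(validate_patent) is already established, so O(inspect_protocol).
Premise 8 is O(inspect_protocol ⊃ ~notify_license); since O(inspect_protocol), deontic closure gives O(~notify_license).
The contrapositive of premise 2 (O(~forward_consent ⊃ notify_license)) is O(~notify_license ⊃ forward_consent), and O(~notify_license) is already established, so O(forward_consent).
The contrapositive of premise 3 (O(~wear_ppe ⊃ ~forward_consent)) is O(forward_consent ⊃ wear_ppe), and O(forward_consent) is already established, so O(wear_ppe).
The contrapositive of premise 11 (O(~freeze_account ⊃ ~wear_ppe)) is O(wear_ppe ⊃ freeze_account), and O(wear_ppe) is already established, so O(freeze_account).
However, premise 1 gives O(~freeze_account).
We now have both O(freeze_account) and O(~freeze_account) — freeze_account is simultaneously obligatory and forbidden, violating the D-axiom.

Inconsistent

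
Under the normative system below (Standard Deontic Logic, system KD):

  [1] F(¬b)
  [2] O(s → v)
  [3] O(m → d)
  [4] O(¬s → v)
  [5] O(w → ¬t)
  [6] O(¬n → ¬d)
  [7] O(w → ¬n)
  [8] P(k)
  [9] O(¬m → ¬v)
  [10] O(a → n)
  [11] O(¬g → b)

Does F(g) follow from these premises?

No

Premise 11 is O(¬g → b); even if O(b) held, inferring O(¬g) would be affirming the consequent — invalid.
No other premise forces O(¬g). An ideal world satisfying every premise can still have g true, so F(g) is not derivable.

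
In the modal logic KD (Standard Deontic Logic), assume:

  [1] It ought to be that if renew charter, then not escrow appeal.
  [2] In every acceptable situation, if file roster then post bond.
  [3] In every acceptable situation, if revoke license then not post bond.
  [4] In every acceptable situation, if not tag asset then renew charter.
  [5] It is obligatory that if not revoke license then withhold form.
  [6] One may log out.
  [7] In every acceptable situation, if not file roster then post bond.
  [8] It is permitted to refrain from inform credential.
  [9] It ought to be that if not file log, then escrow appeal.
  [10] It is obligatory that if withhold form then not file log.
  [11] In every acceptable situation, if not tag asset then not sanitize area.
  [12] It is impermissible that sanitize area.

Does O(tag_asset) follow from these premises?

Yes

By case analysis on ¬file_roster: premise 7 gives O(¬file_roster → post_bond) and premise 2 gives O(file_roster → post_bond), so O(post_bond) either way.
Premise 3, O(revoke_license → ¬post_bond), contraposes to O(post_bond → ¬revoke_license); with O(post_bond) we get O(¬revoke_license).
Applying K to premise 5 (O(¬revoke_license → withhold_form)) and O(¬revoke_license) yields O(withhold_form).
Premise 10 is O(withhold_form → ¬file_log); since O(withhold_form), deontic closure gives O(¬file_log).
From O(¬file_log) and premise 9, O(¬file_log → escrow_appeal), we obtain O(escrow_appeal).
Premise 1 is O(renew_charter → ¬escrow_appeal); contrapositively O(escrow_appeal → ¬renew_charter). Since O(escrow_appeal) holds, K gives O(¬renew_charter).
Premise 4 is O(¬tag_asset → renew_charter); contrapositively O(¬renew_charter → tag_asset). Since O(¬renew_charter) holds, K gives O(tag_asset).
Premises 6, 8, 11, 12 do not contribute to this derivation.
So O(tag_asset) follows.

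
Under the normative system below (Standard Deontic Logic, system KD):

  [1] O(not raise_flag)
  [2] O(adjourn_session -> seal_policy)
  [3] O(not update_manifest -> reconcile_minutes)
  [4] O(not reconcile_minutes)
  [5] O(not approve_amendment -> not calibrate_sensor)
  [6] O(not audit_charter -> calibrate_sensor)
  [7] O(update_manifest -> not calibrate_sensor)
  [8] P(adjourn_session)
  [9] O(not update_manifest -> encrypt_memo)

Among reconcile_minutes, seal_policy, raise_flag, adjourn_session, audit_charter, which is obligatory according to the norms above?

Premise 4 states O(not reconcile_minutes) outright.
Premise 3, O(not update_manifest -> reconcile_minutes), contraposes to O(not reconcile_minutes -> update_manifest); with O(not reconcile_minutes) we get O(update_manifest).
From O(update_manifest) and premise 7, O(update_manifest -> not calibrate_sensor), we obtain O(not calibrate_sensor).
The contrapositive of premise 6 (O(not audit_charter -> calibrate_sensor)) is O(not calibrate_sensor -> audit_charter), and O(not calibrate_sensor) is already established, so O(audit_charter).
So O(audit_charter) holds — audit_charter is obligatory. None of the other listed options is made obligatory by any chain of premises.

audit_charter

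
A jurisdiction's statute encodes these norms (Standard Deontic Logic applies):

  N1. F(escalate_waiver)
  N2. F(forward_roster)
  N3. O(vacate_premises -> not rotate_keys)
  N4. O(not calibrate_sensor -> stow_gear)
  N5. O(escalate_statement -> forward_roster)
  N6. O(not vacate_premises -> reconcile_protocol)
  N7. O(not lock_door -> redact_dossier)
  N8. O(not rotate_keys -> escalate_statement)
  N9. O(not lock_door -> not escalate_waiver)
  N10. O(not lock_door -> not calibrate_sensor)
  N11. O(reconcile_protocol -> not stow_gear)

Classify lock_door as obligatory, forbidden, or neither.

Premise 2 is F(forward_roster), i.e. O(not forward_roster).
The contrapositive of premise 5 (O(escalate_statement -> forward_roster)) is O(not forward_roster -> not escalate_statement), and O(not forward_roster) is already established, so O(not escalate_statement).
The contrapositive of premise 8 (O(not rotate_keys -> escalate_statement)) is O(not escalate_statement -> rotate_keys), and O(not escalate_statement) is already established, so O(rotate_keys).
Premise 3 is O(vacate_premises -> not rotate_keys); contrapositively O(rotate_keys -> not vacate_premises). Since O(rotate_keys) holds, K gives O(not vacate_premises).
From O(not vacate_premises) and premise 6, O(not vacate_premises -> reconcile_protocol), we obtain O(reconcile_protocol).
Applying K to premise 11 (O(reconcile_protocol -> not stow_gear)) and O(reconcile_protocol) yields O(not stow_gear).
Premise 4 is O(not calibrate_sensor -> stow_gear); contrapositively O(not stow_gear -> calibrate_sensor). Since O(not stow_gear) holds, K gives O(calibrate_sensor).
The contrapositive of premise 10 (O(not lock_door -> not calibrate_sensor)) is O(calibrate_sensor -> lock_door), and O(calibrate_sensor) is already established, so O(lock_door).
Premises 1, 7, 9 do not contribute to this derivation.
Hence lock_door is obligatory.

Obligatory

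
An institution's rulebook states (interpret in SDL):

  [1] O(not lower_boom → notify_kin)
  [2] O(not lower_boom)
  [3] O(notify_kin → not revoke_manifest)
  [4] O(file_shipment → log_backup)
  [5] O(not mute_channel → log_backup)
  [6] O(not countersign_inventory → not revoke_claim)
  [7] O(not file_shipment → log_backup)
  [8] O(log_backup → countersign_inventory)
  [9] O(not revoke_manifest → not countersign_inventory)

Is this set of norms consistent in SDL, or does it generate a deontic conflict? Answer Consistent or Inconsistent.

Inconsistent

By case analysis on not file_shipment: premise 7 gives O(not file_shipment → log_backup) and premise 4 gives O(file_shipment → log_backup), so O(log_backup) either way.
From O(log_backup) and premise 8, O(log_backup → countersign_inventory), we obtain O(countersign_inventory).
The contrapositive of premise 9 (O(not revoke_manifest → not countersign_inventory)) is O(countersign_inventory → revoke_manifest), and O(countersign_inventory) is already established, so O(revoke_manifest).
The contrapositive of premise 3 (O(notify_kin → not revoke_manifest)) is O(revoke_manifest → not notify_kin), and O(revoke_manifest) is already established, so O(not notify_kin).
The contrapositive of premise 1 (O(not lower_boom → notify_kin)) is O(not notify_kin → lower_boom), and O(not notify_kin) is already established, so O(lower_boom).
However, premise 2 gives O(not lower_boom).
We now have both O(lower_boom) and O(not lower_boom) — lower_boom is simultaneously obligatory and forbidden, violating the D-axiom.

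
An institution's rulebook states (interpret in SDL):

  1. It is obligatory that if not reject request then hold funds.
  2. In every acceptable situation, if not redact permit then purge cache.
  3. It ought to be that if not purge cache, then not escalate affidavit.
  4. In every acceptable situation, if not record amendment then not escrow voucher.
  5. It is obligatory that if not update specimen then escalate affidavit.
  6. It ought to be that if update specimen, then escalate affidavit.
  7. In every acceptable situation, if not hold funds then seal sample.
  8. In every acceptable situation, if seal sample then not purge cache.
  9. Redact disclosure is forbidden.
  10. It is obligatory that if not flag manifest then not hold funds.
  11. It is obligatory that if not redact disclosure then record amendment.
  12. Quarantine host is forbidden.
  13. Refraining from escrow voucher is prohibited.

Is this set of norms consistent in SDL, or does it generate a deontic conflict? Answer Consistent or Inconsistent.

Premise 4 is O(¬record_amendment → ¬escrow_voucher), but O(¬record_amendment) is not derivable from the premises, so it does not yield O(¬escrow_voucher).
So O(¬escrow_voucher) is not derivable, and the apparent clash with O(escrow_voucher) does not arise.
A world satisfying every obligation exists (e.g. escalate_affidavit=true, escrow_voucher=true, flag_manifest=true, hold_funds=true, purge_cache=true, quarantine_host=false, record_amendment=true, redact_disclosure=false, redact_permit=false, reject_request=false, seal_sample=false, update_specimen=false); no atom is both obligatory and forbidden, so the set is consistent.

Consistent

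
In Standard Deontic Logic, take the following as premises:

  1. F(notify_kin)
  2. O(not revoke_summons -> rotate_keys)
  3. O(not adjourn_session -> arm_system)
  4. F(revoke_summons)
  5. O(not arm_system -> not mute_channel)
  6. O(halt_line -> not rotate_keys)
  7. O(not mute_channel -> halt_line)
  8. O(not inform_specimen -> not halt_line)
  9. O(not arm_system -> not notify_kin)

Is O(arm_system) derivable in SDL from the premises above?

F(revoke_summons) at premise 4 means O(not revoke_summons).
From O(not revoke_summons) and premise 2, O(not revoke_summons -> rotate_keys), we obtain O(rotate_keys).
Premise 6, O(halt_line -> not rotate_keys), contraposes to O(rotate_keys -> not halt_line); with O(rotate_keys) we get O(not halt_line).
Premise 7 is O(not mute_channel -> halt_line); contrapositively O(not halt_line -> mute_channel). Since O(not halt_line) holds, K gives O(mute_channel).
Premise 5, O(not arm_system -> not mute_channel), contraposes to O(mute_channel -> arm_system); with O(mute_channel) we get O(arm_system).
Premises 1, 3, 8, 9 do not contribute to this derivation.
So O(arm_system) follows.

Yes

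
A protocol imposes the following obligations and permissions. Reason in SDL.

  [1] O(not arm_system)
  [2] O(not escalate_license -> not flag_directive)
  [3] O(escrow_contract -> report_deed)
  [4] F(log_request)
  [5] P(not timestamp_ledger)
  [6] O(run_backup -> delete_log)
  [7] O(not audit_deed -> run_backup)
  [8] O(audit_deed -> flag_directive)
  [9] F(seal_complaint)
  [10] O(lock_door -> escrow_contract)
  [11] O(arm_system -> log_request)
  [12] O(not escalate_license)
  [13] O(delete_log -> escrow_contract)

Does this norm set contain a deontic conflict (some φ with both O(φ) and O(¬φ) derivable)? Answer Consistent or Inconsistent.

Premise 11 is O(arm_system -> log_request), but O(arm_system) is not derivable from the premises, so it does not yield O(log_request).
So O(log_request) is not derivable, and the apparent clash with O(not log_request) does not arise.
A world satisfying every obligation exists (e.g. arm_system=false, audit_deed=false, delete_log=true, escalate_license=false, escrow_contract=true, flag_directive=false, lock_door=false, log_request=false, report_deed=true, run_backup=true, seal_complaint=false, timestamp_ledger=false); no atom is both obligatory and forbidden, so the set is consistent.

Consistent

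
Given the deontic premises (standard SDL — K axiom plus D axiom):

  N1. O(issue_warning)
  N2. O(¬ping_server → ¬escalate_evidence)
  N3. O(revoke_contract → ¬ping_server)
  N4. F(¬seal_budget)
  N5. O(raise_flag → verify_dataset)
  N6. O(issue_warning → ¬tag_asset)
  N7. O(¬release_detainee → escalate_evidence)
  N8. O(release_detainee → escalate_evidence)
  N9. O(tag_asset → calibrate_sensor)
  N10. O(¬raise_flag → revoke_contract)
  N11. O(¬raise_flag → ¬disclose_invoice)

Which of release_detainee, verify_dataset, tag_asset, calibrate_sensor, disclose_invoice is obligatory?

Premises 7 and 8 cover both cases: O(¬release_detainee → escalate_evidence) and O(release_detainee → escalate_evidence). Since ¬release_detainee ∨ release_detainee is a tautology, O(escalate_evidence) follows.
The contrapositive of premise 2 (O(¬ping_server → ¬escalate_evidence)) is O(escalate_evidence → ping_server), and O(escalate_evidence) is already established, so O(ping_server).
Premise 3, O(revoke_contract → ¬ping_server), contraposes to O(ping_server → ¬revoke_contract); with O(ping_server) we get O(¬revoke_contract).
Premise 10, O(¬raise_flag → revoke_contract), contraposes to O(¬revoke_contract → raise_flag); with O(¬revoke_contract) we get O(raise_flag).
Premise 5 is O(raise_flag → verify_dataset); since O(raise_flag), deontic closure gives O(verify_dataset).
So O(verify_dataset) holds — verify_dataset is obligatory. None of the other listed options is made obligatory by any chain of premises.

verify_dataset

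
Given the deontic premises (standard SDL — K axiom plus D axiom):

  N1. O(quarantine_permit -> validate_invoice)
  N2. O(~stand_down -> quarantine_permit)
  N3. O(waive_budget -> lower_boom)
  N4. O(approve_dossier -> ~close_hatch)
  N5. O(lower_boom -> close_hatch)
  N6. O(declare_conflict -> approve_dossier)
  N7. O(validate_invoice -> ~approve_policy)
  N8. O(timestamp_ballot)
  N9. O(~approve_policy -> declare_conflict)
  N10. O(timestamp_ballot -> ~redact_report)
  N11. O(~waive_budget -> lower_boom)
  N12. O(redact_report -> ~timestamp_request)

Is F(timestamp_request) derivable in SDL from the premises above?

Premise 12 is O(redact_report -> ~timestamp_request), but O(redact_report) is not derivable from the premises, so it does not yield O(~timestamp_request).
No other premise forces O(~timestamp_request). An ideal world satisfying every premise can still have timestamp_request true, so F(timestamp_request) is not derivable.

No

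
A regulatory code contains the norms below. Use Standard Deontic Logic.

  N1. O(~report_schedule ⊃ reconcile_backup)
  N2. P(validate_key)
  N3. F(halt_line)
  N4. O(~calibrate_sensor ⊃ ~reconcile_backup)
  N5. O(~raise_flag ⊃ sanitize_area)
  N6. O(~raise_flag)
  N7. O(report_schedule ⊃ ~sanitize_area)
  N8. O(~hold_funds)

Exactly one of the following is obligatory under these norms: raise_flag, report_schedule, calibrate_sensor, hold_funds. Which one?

calibrate_sensor

Premise 6 gives O(~raise_flag).
From O(~raise_flag) and premise 5, O(~raise_flag ⊃ sanitize_area), we obtain O(sanitize_area).
Premise 7 is O(report_schedule ⊃ ~sanitize_area); contrapositively O(sanitize_area ⊃ ~report_schedule). Since O(sanitize_area) holds, K gives O(~report_schedule).
With premise 1, O(~report_schedule ⊃ reconcile_backup), the K-axiom yields O(reconcile_backup).
Premise 4 is O(~calibrate_sensor ⊃ ~reconcile_backup); contrapositively O(reconcile_backup ⊃ calibrate_sensor). Since O(reconcile_backup) holds, K gives O(calibrate_sensor).
So O(calibrate_sensor) holds — calibrate_sensor is obligatory. None of the other listed options is made obligatory by any chain of premises.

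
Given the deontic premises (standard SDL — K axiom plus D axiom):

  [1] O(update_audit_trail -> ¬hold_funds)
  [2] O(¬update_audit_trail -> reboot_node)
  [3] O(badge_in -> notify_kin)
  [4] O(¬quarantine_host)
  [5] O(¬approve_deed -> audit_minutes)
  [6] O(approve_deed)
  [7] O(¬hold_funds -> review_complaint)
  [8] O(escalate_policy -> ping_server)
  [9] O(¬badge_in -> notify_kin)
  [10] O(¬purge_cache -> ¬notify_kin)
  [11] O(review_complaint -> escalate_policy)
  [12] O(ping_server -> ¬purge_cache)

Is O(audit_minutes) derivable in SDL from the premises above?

Premise 5 is O(¬approve_deed -> audit_minutes), but O(¬approve_deed) is not derivable from the premises, so it does not yield O(audit_minutes).
No other premise forces O(audit_minutes). An ideal world satisfying every premise can still have audit_minutes false, so O(audit_minutes) is not derivable.

No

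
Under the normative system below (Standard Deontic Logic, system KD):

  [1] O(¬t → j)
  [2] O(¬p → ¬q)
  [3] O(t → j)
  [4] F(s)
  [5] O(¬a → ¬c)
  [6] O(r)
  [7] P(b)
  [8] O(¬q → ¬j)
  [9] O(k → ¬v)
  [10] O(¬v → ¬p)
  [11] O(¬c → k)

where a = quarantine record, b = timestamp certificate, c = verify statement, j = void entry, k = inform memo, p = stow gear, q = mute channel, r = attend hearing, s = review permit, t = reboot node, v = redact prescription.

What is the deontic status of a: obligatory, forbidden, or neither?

By case analysis on t: premise 3 gives O(t → j) and premise 1 gives O(¬t → j), so O(j) either way.
The contrapositive of premise 8 (O(¬q → ¬j)) is O(j → q), and O(j) is already established, so O(q).
Premise 2, O(¬p → ¬q), contraposes to O(q → p); with O(q) we get O(p).
The contrapositive of premise 10 (O(¬v → ¬p)) is O(p → v), and O(p) is already established, so O(v).
The contrapositive of premise 9 (O(k → ¬v)) is O(v → ¬k), and O(v) is already established, so O(¬k).
Premise 11 is O(¬c → k); contrapositively O(¬k → c). Since O(¬k) holds, K gives O(c).
Premise 5, O(¬a → ¬c), contraposes to O(c → a); with O(c) we get O(a).
Premises 4, 6, 7 do not contribute to this derivation.
Hence a is obligatory.

Obligatory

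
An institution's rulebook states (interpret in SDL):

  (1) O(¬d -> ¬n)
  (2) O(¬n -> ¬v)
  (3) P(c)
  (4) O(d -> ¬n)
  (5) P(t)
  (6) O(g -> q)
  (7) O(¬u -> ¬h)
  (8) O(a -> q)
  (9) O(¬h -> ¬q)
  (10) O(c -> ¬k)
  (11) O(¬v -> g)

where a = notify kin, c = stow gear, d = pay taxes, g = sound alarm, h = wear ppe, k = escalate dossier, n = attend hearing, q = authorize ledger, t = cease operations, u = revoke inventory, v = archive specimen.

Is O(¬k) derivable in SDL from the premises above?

Premise 10 is O(c -> ¬k), but O(c) is not derivable from the premises (the permission P(c) asserts only ¬O(¬c), not O(c)), so it does not yield O(¬k).
No other premise forces O(¬k). An ideal world satisfying every premise can still have ¬k false, so O(¬k) is not derivable.

No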